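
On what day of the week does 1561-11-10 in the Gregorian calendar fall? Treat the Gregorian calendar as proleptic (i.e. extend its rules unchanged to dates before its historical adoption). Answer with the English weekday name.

Friday

2291517 ≡ 4 (mod 7); counting from Monday = 0 gives Friday.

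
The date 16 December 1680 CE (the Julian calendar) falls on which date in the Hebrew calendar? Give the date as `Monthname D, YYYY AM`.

Both dates share Julian Day Number 2335028; in the Hebrew calendar that is 5 Tevet 5441 AM.

Tevet 5, 5441 AM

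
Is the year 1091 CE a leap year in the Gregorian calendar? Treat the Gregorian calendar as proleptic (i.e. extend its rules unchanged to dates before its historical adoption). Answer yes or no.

1091 is not divisible by 4, so it is a common year.

no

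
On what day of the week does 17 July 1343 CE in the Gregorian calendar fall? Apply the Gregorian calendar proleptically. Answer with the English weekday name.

Wednesday

Since JDN mod 7 = 2 (0 = Monday), the day is Wednesday.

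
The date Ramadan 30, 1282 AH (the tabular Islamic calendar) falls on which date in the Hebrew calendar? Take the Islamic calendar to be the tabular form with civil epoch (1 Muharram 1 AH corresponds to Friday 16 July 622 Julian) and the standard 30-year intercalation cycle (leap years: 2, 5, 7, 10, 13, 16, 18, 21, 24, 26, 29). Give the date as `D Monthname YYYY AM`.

1 Adar 5626 AM

Both dates share Julian Day Number 2402649; in the Hebrew calendar that is 1 Adar 5626 AM.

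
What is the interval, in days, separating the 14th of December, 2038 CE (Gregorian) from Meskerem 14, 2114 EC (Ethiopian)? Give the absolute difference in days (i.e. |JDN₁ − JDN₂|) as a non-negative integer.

30235

First date → JDN 2465772; second date → JDN 2496007.
The interval is |2465772 − 2496007| = 30235 days.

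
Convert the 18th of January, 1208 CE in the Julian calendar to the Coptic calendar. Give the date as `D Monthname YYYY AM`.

22 Tobi 924 AM

Julian Day Number of the source date = 2162297.
Converting JDN 2162297 to the Coptic calendar gives 22 Tobi 924 AM.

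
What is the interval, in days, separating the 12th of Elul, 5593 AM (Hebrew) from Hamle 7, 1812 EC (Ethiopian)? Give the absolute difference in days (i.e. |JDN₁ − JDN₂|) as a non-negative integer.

4793

First date → JDN 2390788; second date → JDN 2385995.
The interval is |2390788 − 2385995| = 4793 days.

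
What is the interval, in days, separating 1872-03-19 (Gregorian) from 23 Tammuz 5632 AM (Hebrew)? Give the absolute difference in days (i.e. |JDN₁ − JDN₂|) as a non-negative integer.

JDN of the first date = 2404872.
JDN of the second date = 2405004.
|2405004 − 2404872| = 132.

132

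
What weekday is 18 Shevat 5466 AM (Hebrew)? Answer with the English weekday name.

Equivalently 2 February 1706 Gregorian, JDN 2344196.
Since JDN mod 7 = 1 (0 = Monday), the day is Tuesday.

Tuesday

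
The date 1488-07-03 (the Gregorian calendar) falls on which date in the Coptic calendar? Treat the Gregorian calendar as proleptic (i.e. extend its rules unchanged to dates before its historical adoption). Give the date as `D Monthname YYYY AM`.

30 Paoni 1204 AM

Julian Day Number of the source date = 2264725.
Converting JDN 2264725 to the Coptic calendar gives 30 Paoni 1204 AM.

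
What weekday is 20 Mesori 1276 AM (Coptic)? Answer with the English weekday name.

Equivalently 23 August 1560 Gregorian, JDN 2291073.
2291073 ≡ 1 (mod 7); counting from Monday = 0 gives Tuesday.

Tuesday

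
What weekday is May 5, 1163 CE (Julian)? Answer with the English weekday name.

Equivalently 12 May 1163 Gregorian, JDN 2145968.
Since JDN mod 7 = 6 (0 = Monday), the day is Sunday.

Sunday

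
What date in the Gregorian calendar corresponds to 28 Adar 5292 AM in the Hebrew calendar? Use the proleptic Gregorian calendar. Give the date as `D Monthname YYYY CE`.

15 March 1532 CE

Julian Day Number of the source date = 2280685.
Converting JDN 2280685 to the Gregorian calendar gives 15 March 1532 CE.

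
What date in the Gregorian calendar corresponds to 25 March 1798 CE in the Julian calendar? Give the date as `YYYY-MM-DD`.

The Julian–Gregorian offset here is 11 days (Julian trailing).
25 March 1798 Julian + 11 days → 5 April 1798 Gregorian.

1798-04-05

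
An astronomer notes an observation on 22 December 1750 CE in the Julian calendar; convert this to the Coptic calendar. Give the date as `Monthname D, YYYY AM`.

Koiak 26, 1467 AM

Julian Day Number of the source date = 2360601.
Converting JDN 2360601 to the Coptic calendar gives 26 Koiak 1467 AM.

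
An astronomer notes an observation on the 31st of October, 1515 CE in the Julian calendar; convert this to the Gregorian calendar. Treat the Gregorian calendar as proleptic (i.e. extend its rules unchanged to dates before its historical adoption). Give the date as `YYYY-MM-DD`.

1515-11-10

The Julian–Gregorian offset here is 10 days (Julian trailing).
31 October 1515 Julian + 10 days → 10 November 1515 Gregorian.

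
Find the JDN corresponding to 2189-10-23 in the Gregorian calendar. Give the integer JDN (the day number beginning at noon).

JDN 2299161 is 15 October 1582 CE (Gregorian); the target day is +221711 days from there, so JDN = 2520872.

2520872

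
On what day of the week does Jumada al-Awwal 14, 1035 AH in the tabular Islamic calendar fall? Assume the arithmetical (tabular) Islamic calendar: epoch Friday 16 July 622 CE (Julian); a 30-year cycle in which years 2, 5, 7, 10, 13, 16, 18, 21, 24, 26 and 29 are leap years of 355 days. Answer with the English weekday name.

This is JDN 2314986 (11 February 1626 Gregorian).
2314986 ≡ 2 (mod 7); counting from Monday = 0 gives Wednesday.

Wednesday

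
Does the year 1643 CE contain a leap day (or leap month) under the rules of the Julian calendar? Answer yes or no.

1643 mod 4 = 3, so it is a common year in the Julian calendar.

no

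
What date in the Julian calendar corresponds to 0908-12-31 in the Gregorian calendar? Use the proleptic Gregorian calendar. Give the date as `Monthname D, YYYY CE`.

At this point the Julian calendar is 5 days behind the Gregorian.
31 December 908 Gregorian − 5 days → 26 December 908 Julian.

December 26, 908 CE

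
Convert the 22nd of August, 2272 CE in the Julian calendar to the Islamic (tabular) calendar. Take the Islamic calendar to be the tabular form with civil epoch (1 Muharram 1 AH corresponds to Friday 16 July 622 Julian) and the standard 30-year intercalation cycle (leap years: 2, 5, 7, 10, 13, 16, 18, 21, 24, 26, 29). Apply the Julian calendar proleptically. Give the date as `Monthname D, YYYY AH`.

The source date corresponds to 6 September 2272 in the Gregorian calendar (JDN 2551140).
That day falls on 12 Shawwal 1701 AH in the tabular Islamic calendar.

Shawwal 12, 1701 AH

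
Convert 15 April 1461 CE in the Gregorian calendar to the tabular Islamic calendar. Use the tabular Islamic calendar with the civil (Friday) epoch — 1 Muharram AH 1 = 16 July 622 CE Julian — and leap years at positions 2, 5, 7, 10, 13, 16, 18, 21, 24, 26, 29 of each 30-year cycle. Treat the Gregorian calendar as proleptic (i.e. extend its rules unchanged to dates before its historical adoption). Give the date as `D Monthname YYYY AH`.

24 Jumada al-Thani 865 AH

Both dates share Julian Day Number 2254784; in the tabular Islamic calendar that is 24 Jumada al-Thani 865 AH.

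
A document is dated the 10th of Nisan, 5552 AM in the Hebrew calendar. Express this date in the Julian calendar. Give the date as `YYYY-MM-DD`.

1792-03-22

The source date corresponds to 2 April 1792 in the Gregorian calendar (JDN 2375667).
That day falls on 22 March 1792 CE in the Julian calendar.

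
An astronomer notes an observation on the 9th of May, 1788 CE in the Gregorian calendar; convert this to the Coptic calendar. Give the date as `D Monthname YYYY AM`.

3 Pashons 1504 AM

Julian Day Number of the source date = 2374243.
Converting JDN 2374243 to the Coptic calendar gives 3 Pashons 1504 AM.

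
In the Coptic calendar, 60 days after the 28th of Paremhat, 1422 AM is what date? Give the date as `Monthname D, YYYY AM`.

Pashons 28, 1422 AM

Counting 60 days forward from JDN 2344257 reaches JDN 2344317, which is Pashons 28, 1422 AM.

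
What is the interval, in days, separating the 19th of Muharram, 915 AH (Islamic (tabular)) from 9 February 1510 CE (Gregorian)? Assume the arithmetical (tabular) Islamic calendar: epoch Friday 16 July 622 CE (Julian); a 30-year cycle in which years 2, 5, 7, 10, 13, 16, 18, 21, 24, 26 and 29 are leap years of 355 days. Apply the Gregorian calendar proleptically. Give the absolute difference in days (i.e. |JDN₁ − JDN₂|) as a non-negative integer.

266

First date → JDN 2272349; second date → JDN 2272615.
The interval is |2272349 − 2272615| = 266 days.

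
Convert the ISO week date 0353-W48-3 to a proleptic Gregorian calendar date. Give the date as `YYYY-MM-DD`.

0353-11-25

ISO week 1 of 353 is the week containing the first Thursday of 353.
Week 48, day 3 (Wednesday) lands on 0353-11-25.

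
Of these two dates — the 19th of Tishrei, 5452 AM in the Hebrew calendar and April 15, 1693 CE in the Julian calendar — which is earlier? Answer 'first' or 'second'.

Converting both to JDN: 2338970 vs 2339531; the smaller is the first.

first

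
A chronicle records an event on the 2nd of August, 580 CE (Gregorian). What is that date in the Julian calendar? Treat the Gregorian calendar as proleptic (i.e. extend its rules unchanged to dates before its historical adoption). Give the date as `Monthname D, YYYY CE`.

July 31, 580 CE

The Julian–Gregorian offset here is 2 days (Julian trailing).
2 August 580 Gregorian − 2 days → 31 July 580 Julian.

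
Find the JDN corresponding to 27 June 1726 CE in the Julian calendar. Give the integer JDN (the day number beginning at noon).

2351657

In the Gregorian calendar the same day is 8 July 1726.
JDN 2299161 is 15 October 1582 CE (Gregorian); the target day is +52496 days from there, so JDN = 2351657.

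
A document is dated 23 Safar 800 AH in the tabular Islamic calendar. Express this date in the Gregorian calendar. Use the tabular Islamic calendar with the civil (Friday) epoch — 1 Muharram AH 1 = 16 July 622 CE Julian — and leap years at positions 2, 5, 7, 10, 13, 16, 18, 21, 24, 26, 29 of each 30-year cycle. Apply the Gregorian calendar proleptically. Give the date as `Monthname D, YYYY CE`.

November 23, 1397 CE

Julian Day Number of the source date = 2231631.
Converting JDN 2231631 to the Gregorian calendar gives 23 November 1397 CE.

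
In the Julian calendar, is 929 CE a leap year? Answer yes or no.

no

929 mod 4 = 1, so it is a common year in the Julian calendar.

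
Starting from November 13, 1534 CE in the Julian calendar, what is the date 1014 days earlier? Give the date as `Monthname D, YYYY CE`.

February 3, 1532 CE

JDN of November 13, 1534 CE = 2281668.
2281668 − 1014 = 2280654.
JDN 2280654 in the Julian calendar is February 3, 1532 CE.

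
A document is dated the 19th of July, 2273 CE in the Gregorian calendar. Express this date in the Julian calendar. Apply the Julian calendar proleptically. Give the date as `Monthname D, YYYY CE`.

At this point the Julian calendar is 15 days behind the Gregorian.
19 July 2273 Gregorian − 15 days → 4 July 2273 Julian.

July 4, 2273 CE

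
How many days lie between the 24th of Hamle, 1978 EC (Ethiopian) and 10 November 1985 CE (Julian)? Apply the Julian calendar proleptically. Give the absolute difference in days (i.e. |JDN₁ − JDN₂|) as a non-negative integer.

250

First date → JDN 2446643; second date → JDN 2446393.
The interval is |2446643 − 2446393| = 250 days.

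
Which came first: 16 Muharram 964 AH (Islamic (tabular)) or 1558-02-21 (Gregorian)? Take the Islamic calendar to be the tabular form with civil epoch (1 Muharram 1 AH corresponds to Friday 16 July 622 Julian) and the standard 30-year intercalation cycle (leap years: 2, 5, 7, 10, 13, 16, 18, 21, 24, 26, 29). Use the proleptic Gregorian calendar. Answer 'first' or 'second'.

Converting both to JDN: 2289710 vs 2290159; the smaller is the first.

first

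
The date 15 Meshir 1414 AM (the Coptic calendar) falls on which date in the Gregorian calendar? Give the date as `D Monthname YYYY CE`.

Julian Day Number of the source date = 2341292.
Converting JDN 2341292 to the Gregorian calendar gives 19 February 1698 CE.

19 February 1698 CE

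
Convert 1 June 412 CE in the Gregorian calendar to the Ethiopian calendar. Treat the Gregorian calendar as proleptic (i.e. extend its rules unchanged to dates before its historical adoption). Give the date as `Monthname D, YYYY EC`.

Julian Day Number of the source date = 1871692.
Converting JDN 1871692 to the Ethiopian calendar gives 6 Sene 404 EC.

Sene 6, 404 EC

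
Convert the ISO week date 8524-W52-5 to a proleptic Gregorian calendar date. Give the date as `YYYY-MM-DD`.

ISO week 1 of 8524 is the week containing the first Thursday of 8524.
Week 52, day 5 (Friday) lands on 8524-12-29.

8524-12-29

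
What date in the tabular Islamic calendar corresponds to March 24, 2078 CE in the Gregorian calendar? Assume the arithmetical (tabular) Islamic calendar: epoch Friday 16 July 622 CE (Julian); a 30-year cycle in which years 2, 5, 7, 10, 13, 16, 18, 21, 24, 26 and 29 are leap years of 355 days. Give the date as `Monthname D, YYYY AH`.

Jumada al-Awwal 10, 1501 AH

Julian Day Number of the source date = 2480117.
Converting JDN 2480117 to the tabular Islamic calendar gives 10 Jumada al-Awwal 1501 AH.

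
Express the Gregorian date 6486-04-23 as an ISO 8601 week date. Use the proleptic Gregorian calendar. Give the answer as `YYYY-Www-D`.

6486-W17-2

The weekday is Tuesday (ISO weekday 2).
That Tuesday belongs to ISO week 17 of ISO year 6486.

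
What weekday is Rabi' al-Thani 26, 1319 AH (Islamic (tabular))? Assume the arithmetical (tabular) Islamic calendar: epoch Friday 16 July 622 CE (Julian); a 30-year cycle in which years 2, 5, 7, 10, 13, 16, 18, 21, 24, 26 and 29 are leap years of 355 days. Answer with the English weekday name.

Monday

Equivalently 12 August 1901 Gregorian, JDN 2415609.
Since JDN mod 7 = 0 (0 = Monday), the day is Monday.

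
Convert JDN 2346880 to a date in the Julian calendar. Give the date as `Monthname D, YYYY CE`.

JDN 2346880 is 9 June 1713 in the Gregorian calendar.
In the Julian calendar that day is May 29, 1713 CE.

May 29, 1713 CE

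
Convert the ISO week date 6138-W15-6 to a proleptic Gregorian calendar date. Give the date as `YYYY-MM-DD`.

ISO week 1 of 6138 is the week containing the first Thursday of 6138.
Week 15, day 6 (Saturday) lands on 6138-04-12.

6138-04-12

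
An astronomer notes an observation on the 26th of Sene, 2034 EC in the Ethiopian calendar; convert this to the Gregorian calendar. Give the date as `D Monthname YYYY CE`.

Both dates share Julian Day Number 2467069; in the Gregorian calendar that is 3 July 2042 CE.

3 July 2042 CE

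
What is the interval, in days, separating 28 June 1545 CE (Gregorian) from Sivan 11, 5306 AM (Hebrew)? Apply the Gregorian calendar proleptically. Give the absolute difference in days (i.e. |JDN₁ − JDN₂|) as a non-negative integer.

JDN of the first date = 2285538.
JDN of the second date = 2285866.
|2285866 − 2285538| = 328.

328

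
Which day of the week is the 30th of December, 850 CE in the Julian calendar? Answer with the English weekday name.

In the proleptic Gregorian calendar this is 3 January 851 (JDN 2031884).
Since JDN mod 7 = 1 (0 = Monday), the day is Tuesday.

Tuesday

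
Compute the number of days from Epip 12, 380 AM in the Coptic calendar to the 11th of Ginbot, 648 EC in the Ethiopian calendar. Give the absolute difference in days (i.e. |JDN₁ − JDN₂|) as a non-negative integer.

2983

JDN of the first date = 1963771.
JDN of the second date = 1960788.
|1960788 − 1963771| = 2983.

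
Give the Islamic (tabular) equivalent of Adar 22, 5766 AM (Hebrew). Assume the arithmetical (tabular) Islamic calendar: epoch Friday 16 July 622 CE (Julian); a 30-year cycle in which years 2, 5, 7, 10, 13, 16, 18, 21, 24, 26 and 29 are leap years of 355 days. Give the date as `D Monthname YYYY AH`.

The source date corresponds to 22 March 2006 in the Gregorian calendar (JDN 2453817).
That day falls on 21 Safar 1427 AH in the tabular Islamic calendar.

21 Safar 1427 AH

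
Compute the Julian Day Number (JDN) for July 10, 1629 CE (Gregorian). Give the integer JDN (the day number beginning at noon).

2316231

JDN 2451545 is 1 January 2000 CE (Gregorian); the target day is −135314 days from there, so JDN = 2316231.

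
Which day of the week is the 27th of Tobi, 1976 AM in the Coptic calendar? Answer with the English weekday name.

Tuesday

In the Gregorian calendar this is 7 February 2260 (JDN 2546545).
2546545 ≡ 1 (mod 7); counting from Monday = 0 gives Tuesday.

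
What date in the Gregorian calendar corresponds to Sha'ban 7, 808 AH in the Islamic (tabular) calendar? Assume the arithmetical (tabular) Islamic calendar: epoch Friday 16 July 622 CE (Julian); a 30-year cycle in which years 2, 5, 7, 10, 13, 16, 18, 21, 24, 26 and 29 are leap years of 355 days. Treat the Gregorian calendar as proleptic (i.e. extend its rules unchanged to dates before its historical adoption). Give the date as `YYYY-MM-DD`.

Julian Day Number of the source date = 2234627.
Converting JDN 2234627 to the Gregorian calendar gives 6 February 1406 CE.

1406-02-06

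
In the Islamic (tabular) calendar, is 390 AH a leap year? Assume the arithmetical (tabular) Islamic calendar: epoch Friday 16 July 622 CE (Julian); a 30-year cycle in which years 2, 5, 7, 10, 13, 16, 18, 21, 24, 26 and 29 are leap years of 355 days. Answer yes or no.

no

Year 390 AH is year 30 of its 30-year cycle; leap positions are 2, 5, 7, 10, 13, 16, 18, 21, 24, 26, 29, so it is a common year (354 days).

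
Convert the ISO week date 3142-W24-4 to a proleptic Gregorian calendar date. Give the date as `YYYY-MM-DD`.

ISO week 1 of 3142 is the week containing the first Thursday of 3142.
Week 24, day 4 (Thursday) lands on 3142-06-11.

3142-06-11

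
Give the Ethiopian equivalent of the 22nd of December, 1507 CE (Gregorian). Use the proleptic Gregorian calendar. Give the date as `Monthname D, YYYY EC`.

Julian Day Number of the source date = 2271835.
Converting JDN 2271835 to the Ethiopian calendar gives 15 Tahsas 1500 EC.

Tahsas 15, 1500 EC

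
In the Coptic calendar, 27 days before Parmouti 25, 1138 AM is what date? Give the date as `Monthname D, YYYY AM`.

JDN of Parmouti 25, 1138 AM = 2240553.
2240553 − 27 = 2240526.
JDN 2240526 in the Coptic calendar is Paremhat 28, 1138 AM.

Paremhat 28, 1138 AM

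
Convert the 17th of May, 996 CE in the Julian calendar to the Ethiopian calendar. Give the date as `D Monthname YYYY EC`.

22 Ginbot 988 EC

Both dates share Julian Day Number 2084984; in the Ethiopian calendar that is 22 Ginbot 988 EC.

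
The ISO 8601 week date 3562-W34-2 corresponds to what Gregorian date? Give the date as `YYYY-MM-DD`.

3562-08-21

ISO week 1 of 3562 is the week containing the first Thursday of 3562.
Week 34, day 2 (Tuesday) lands on 3562-08-21.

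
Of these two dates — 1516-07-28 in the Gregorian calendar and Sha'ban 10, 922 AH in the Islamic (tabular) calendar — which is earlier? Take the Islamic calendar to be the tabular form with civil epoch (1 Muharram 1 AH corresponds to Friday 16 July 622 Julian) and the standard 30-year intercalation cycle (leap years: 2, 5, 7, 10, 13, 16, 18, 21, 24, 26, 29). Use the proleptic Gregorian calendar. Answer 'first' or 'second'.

first

First date → JDN 2274976; second date → JDN 2275028.
JDN 2274976 < JDN 2275028, so the first date is earlier.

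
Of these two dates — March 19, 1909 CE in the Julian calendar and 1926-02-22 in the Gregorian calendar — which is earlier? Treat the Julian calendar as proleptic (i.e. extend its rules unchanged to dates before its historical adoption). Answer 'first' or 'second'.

Converting both to JDN: 2418398 vs 2424569; the smaller is the first.

first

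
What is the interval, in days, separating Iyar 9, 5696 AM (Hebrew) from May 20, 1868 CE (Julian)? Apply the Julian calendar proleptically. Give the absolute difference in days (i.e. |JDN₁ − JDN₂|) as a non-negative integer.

24805

First date → JDN 2428290; second date → JDN 2403485.
The interval is |2428290 − 2403485| = 24805 days.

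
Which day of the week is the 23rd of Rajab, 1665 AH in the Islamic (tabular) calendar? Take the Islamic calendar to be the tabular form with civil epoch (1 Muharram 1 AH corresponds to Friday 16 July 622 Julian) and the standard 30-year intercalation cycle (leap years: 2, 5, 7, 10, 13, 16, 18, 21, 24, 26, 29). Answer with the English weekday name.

Monday

In the Gregorian calendar this is 17 July 2237 (JDN 2538305).
JDN 2538305 mod 7 = 0, and JDN 0 was a Monday, so this is a Monday.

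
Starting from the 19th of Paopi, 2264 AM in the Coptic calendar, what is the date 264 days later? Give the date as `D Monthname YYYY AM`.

JDN of the 19th of Paopi, 2264 AM = 2651639.
2651639 + 264 = 2651903.
JDN 2651903 in the Coptic calendar is 13 Epip 2264 AM.

13 Epip 2264 AM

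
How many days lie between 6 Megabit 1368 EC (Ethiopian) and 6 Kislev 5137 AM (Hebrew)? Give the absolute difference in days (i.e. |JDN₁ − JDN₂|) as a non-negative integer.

262

JDN of the first date = 2223703.
JDN of the second date = 2223965.
|2223965 − 2223703| = 262.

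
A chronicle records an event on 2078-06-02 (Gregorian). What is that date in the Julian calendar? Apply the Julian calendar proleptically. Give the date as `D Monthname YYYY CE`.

For dates in this range the Gregorian date is 13 days ahead of the Julian.
2 June 2078 Gregorian − 13 days → 20 May 2078 Julian.

20 May 2078 CE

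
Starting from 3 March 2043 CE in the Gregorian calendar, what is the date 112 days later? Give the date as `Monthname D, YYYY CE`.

June 23, 2043 CE

JDN of 3 March 2043 CE = 2467312.
2467312 + 112 = 2467424.
JDN 2467424 in the Gregorian calendar is June 23, 2043 CE.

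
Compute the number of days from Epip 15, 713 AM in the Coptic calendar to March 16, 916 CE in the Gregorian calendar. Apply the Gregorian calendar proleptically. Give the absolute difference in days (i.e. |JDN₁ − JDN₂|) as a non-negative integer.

First date → JDN 2085402; second date → JDN 2055697.
The interval is |2085402 − 2055697| = 29705 days.

29705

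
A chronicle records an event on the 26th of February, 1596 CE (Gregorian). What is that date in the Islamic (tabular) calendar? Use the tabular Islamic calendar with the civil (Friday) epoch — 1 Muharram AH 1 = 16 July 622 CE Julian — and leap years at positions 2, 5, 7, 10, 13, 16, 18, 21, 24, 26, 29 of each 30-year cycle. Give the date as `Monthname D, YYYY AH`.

Julian Day Number of the source date = 2304043.
Converting JDN 2304043 to the tabular Islamic calendar gives 26 Jumada al-Thani 1004 AH.

Jumada al-Thani 26, 1004 AH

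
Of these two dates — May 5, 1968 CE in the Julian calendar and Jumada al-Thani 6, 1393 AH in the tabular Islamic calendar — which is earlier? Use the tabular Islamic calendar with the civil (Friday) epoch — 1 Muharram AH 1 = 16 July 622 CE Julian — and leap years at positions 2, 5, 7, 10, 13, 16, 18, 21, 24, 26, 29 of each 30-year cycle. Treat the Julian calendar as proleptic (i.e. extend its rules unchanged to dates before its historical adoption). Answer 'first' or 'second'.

first

The two dates have Julian Day Numbers 2439995 and 2441871 respectively.
Since 2439995 < 2441871, the first date comes first.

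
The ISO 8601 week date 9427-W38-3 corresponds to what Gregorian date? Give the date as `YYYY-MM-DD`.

9427-09-19

ISO week 1 of 9427 is the week containing the first Thursday of 9427.
Week 38, day 3 (Wednesday) lands on 9427-09-19.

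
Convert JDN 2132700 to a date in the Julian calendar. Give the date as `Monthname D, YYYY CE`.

January 6, 1127 CE

JDN 2132700 is 13 January 1127 in the proleptic Gregorian calendar.
In the Julian calendar that day is January 6, 1127 CE.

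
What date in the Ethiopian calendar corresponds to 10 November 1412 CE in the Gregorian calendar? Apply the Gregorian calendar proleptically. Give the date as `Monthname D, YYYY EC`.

Both dates share Julian Day Number 2237096; in the Ethiopian calendar that is 5 Hidar 1405 EC.

Hidar 5, 1405 EC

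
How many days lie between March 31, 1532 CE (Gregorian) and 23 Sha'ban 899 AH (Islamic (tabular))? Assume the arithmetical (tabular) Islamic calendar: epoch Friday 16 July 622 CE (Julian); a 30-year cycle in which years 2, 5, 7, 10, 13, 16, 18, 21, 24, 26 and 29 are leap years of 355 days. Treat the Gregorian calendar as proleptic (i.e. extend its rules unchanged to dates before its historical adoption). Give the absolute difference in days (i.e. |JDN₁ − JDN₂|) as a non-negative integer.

First date → JDN 2280701; second date → JDN 2266890.
The interval is |2280701 − 2266890| = 13811 days.

13811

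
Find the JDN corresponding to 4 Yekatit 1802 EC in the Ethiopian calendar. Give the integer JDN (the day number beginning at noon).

Equivalently 10 February 1810 (Gregorian).
JDN 2299161 is 15 October 1582 CE (Gregorian); the target day is +83028 days from there, so JDN = 2382189.

2382189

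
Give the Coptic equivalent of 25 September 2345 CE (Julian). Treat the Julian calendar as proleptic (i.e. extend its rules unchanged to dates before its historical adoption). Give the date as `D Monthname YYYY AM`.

28 Thout 2062 AM

The source date corresponds to 11 October 2345 in the Gregorian calendar (JDN 2577837).
That day falls on 28 Thout 2062 AM in the Coptic calendar.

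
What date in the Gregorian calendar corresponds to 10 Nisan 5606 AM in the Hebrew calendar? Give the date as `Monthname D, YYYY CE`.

April 6, 1846 CE

Julian Day Number of the source date = 2395393.
Converting JDN 2395393 to the Gregorian calendar gives 6 April 1846 CE.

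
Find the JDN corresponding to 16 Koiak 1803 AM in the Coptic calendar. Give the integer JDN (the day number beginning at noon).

Equivalently 25 December 2086 (Gregorian).
JDN 2400001 is 17 November 1858 CE (Gregorian), MJD 0; the target day is +83314 days from there, so JDN = 2483315.

2483315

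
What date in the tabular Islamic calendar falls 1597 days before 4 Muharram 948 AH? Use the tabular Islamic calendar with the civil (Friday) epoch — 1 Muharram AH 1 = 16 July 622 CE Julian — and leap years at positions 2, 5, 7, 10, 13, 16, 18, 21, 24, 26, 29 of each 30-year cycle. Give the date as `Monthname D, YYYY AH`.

Counting 1597 days back from JDN 2284028 reaches JDN 2282431, which is Rajab 2, 943 AH.

Rajab 2, 943 AH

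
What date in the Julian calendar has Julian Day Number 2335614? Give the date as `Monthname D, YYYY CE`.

July 25, 1682 CE

The Gregorian equivalent of JDN 2335614 is 4 August 1682.
In the Julian calendar that day is July 25, 1682 CE.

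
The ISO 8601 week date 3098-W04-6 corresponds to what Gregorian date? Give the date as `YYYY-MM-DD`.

ISO week 1 of 3098 is the week containing the first Thursday of 3098.
Week 4, day 6 (Saturday) lands on 3098-01-29.

3098-01-29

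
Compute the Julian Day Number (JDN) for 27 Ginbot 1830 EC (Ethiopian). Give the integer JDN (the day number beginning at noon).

Equivalently 3 June 1838 (Gregorian).
JDN 2400001 is 17 November 1858 CE (Gregorian), MJD 0; the target day is −7472 days from there, so JDN = 2392529.

2392529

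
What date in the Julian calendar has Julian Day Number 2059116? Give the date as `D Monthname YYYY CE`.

JDN 2059116 is 26 July 925 in the proleptic Gregorian calendar.
In the Julian calendar that day is 21 July 925 CE.

21 July 925 CE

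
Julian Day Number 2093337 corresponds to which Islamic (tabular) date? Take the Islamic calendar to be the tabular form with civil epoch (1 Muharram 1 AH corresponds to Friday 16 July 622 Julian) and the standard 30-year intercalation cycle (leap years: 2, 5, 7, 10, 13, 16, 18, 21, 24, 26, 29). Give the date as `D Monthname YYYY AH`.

21 Dhu al-Qa'dah 409 AH

The proleptic Gregorian equivalent of JDN 2093337 is 6 April 1019.
In the tabular Islamic calendar that day is 21 Dhu al-Qa'dah 409 AH.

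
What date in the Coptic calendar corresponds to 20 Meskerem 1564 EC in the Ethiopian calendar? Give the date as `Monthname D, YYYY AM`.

Both dates share Julian Day Number 2295126; in the Coptic calendar that is 20 Thout 1288 AM.

Thout 20, 1288 AM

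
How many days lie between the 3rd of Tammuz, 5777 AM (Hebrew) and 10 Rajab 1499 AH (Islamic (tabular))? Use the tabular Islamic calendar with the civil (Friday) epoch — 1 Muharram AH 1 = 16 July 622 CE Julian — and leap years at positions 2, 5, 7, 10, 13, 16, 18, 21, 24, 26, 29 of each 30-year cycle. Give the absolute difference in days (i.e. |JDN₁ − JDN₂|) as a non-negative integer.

21535

JDN of the first date = 2457932.
JDN of the second date = 2479467.
|2479467 − 2457932| = 21535.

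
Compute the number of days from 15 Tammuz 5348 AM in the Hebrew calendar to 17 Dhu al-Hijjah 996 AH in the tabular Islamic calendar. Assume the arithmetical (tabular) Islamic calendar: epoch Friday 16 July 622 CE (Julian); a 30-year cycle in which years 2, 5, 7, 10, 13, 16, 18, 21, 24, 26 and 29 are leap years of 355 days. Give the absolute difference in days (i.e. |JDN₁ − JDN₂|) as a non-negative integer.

120

First date → JDN 2301256; second date → JDN 2301376.
The interval is |2301256 − 2301376| = 120 days.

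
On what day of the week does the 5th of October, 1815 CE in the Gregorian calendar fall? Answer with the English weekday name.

JDN 2384252 mod 7 = 3, and JDN 0 was a Monday, so this is a Thursday.

Thursday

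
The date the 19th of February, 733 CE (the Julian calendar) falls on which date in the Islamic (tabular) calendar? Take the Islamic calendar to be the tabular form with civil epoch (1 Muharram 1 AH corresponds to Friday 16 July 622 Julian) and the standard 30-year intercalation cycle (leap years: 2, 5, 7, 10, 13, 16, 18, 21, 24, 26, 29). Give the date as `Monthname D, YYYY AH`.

Dhu al-Hijjah 29, 114 AH

The source date corresponds to 23 February 733 in the proleptic Gregorian calendar (JDN 1988836).
That day falls on 29 Dhu al-Hijjah 114 AH in the tabular Islamic calendar.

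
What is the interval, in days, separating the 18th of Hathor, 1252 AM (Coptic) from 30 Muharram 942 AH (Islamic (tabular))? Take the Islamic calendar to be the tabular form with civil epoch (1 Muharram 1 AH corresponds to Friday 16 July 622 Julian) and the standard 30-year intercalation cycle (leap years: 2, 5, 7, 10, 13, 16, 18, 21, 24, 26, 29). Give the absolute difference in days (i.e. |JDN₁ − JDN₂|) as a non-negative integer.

107

JDN of the first date = 2282035.
JDN of the second date = 2281928.
|2281928 − 2282035| = 107.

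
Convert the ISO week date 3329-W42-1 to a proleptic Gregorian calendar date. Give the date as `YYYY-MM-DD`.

3329-10-17

ISO week 1 of 3329 is the week containing the first Thursday of 3329.
Week 42, day 1 (Monday) lands on 3329-10-17.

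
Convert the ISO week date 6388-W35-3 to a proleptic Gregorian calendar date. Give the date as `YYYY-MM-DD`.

ISO week 1 of 6388 is the week containing the first Thursday of 6388.
Week 35, day 3 (Wednesday) lands on 6388-08-31.

6388-08-31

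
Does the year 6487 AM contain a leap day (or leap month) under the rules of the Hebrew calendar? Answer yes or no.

yes

Hebrew year 6487 is year 8 of its 19-year Metonic cycle; leap years are at positions 3, 6, 8, 11, 14, 17, 19, so it is a leap year (13 months).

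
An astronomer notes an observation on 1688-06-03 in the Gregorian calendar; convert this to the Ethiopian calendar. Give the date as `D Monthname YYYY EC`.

29 Ginbot 1680 EC

Both dates share Julian Day Number 2337744; in the Ethiopian calendar that is 29 Ginbot 1680 EC.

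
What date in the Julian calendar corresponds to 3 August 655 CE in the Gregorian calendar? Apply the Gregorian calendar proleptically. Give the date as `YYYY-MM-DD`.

0655-07-31

The Julian–Gregorian offset here is 3 days (Julian trailing).
3 August 655 Gregorian − 3 days → 31 July 655 Julian.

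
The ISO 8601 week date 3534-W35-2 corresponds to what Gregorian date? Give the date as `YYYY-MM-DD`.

ISO week 1 of 3534 is the week containing the first Thursday of 3534.
Week 35, day 2 (Tuesday) lands on 3534-08-28.

3534-08-28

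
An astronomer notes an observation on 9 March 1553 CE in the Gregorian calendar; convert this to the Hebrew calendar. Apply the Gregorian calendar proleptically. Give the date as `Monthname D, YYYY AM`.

Both dates share Julian Day Number 2288349; in the Hebrew calendar that is 13 Adar 5313 AM.

Adar 13, 5313 AM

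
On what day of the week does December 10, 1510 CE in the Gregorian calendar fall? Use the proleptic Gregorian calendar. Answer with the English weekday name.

Saturday

Since JDN mod 7 = 5 (0 = Monday), the day is Saturday.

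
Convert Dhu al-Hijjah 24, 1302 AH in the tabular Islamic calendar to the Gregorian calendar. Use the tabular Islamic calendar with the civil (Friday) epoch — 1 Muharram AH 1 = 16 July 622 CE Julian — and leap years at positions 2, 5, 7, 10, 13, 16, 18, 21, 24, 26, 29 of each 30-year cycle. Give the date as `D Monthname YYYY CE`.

4 October 1885 CE

Both dates share Julian Day Number 2409819; in the Gregorian calendar that is 4 October 1885 CE.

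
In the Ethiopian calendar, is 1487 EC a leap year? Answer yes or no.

1487 mod 4 = 3; in the Ethiopian calendar a year is leap when year mod 4 = 3, so it is a leap year.

yes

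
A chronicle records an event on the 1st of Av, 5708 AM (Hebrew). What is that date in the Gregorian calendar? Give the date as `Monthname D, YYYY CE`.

August 6, 1948 CE

Both dates share Julian Day Number 2432770; in the Gregorian calendar that is 6 August 1948 CE.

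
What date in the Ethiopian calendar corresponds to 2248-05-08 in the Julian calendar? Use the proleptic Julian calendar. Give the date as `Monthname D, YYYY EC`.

Ginbot 13, 2240 EC

The source date corresponds to 23 May 2248 in the Gregorian calendar (JDN 2542268).
That day falls on 13 Ginbot 2240 EC in the Ethiopian calendar.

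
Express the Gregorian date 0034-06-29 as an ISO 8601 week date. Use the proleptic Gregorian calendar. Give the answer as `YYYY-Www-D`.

The weekday is Thursday (ISO weekday 4).
That Thursday belongs to ISO week 26 of ISO year 34.

0034-W26-4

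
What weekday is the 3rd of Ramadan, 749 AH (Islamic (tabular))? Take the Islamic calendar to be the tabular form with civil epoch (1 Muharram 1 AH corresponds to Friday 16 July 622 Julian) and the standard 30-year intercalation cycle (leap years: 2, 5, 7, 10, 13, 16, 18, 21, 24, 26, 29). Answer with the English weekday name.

In the proleptic Gregorian calendar this is 3 December 1348 (JDN 2213744).
2213744 ≡ 1 (mod 7); counting from Monday = 0 gives Tuesday.

Tuesday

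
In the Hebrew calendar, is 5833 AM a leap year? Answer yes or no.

yes

Hebrew year 5833 is year 19 of its 19-year Metonic cycle; leap years are at positions 3, 6, 8, 11, 14, 17, 19, so it is a leap year (13 months).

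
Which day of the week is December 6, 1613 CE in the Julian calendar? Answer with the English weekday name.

Monday

In the Gregorian calendar this is 16 December 1613 (JDN 2310546).
2310546 ≡ 0 (mod 7); counting from Monday = 0 gives Monday.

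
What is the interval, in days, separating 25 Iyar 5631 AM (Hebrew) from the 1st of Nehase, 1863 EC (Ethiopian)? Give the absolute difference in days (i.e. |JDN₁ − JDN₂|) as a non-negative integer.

82

JDN of the first date = 2404564.
JDN of the second date = 2404646.
|2404646 − 2404564| = 82.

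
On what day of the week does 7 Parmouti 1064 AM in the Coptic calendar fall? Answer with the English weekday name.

Wednesday

This is JDN 2213507 (10 April 1348 Gregorian).
Since JDN mod 7 = 2 (0 = Monday), the day is Wednesday.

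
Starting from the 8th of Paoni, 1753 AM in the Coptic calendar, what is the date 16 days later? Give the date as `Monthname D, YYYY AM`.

Counting 16 days forward from JDN 2465225 reaches JDN 2465241, which is Paoni 24, 1753 AM.

Paoni 24, 1753 AM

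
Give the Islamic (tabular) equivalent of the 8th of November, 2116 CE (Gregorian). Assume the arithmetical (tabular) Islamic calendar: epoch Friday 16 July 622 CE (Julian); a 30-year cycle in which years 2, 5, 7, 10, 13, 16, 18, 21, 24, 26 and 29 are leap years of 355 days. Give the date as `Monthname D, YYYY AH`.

Rabi' al-Awwal 2, 1541 AH

Both dates share Julian Day Number 2494225; in the tabular Islamic calendar that is 2 Rabi' al-Awwal 1541 AH.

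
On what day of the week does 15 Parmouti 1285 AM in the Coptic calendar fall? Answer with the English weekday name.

Sunday

In the proleptic Gregorian calendar this is 20 April 1569 (JDN 2294235).
JDN 2294235 mod 7 = 6, and JDN 0 was a Monday, so this is a Sunday.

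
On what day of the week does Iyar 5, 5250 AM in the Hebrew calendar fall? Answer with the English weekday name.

Monday

In the proleptic Gregorian calendar this is 5 May 1490 (JDN 2265396).
Since JDN mod 7 = 0 (0 = Monday), the day is Monday.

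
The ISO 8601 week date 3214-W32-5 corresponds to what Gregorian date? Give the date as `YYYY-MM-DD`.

ISO week 1 of 3214 is the week containing the first Thursday of 3214.
Week 32, day 5 (Friday) lands on 3214-08-08.

3214-08-08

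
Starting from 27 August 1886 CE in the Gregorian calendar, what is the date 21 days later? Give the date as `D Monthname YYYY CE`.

Counting 21 days forward from JDN 2410146 reaches JDN 2410167, which is 17 September 1886 CE.

17 September 1886 CE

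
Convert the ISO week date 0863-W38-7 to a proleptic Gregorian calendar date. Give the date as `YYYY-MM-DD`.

0863-09-23

ISO week 1 of 863 is the week containing the first Thursday of 863.
Week 38, day 7 (Sunday) lands on 0863-09-23.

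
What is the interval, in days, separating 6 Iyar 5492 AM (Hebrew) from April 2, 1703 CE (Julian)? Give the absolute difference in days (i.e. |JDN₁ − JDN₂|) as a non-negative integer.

10611

JDN of the first date = 2353781.
JDN of the second date = 2343170.
|2343170 − 2353781| = 10611.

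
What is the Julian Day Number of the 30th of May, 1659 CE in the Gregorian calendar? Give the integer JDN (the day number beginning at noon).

2327147

JDN 2400001 is 17 November 1858 CE (Gregorian), MJD 0; the target day is −72854 days from there, so JDN = 2327147.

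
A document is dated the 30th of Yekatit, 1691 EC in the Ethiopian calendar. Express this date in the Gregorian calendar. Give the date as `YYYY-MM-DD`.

1699-03-06

Julian Day Number of the source date = 2341672.
Converting JDN 2341672 to the Gregorian calendar gives 6 March 1699 CE.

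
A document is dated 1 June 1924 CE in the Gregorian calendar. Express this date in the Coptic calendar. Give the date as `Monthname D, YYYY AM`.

Julian Day Number of the source date = 2423938.
Converting JDN 2423938 to the Coptic calendar gives 24 Pashons 1640 AM.

Pashons 24, 1640 AM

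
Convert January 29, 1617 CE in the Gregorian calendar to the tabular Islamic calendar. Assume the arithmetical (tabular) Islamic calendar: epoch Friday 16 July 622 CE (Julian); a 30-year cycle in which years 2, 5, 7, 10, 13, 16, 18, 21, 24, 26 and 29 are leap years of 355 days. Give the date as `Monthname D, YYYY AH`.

Muharram 21, 1026 AH

Both dates share Julian Day Number 2311686; in the tabular Islamic calendar that is 21 Muharram 1026 AH.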